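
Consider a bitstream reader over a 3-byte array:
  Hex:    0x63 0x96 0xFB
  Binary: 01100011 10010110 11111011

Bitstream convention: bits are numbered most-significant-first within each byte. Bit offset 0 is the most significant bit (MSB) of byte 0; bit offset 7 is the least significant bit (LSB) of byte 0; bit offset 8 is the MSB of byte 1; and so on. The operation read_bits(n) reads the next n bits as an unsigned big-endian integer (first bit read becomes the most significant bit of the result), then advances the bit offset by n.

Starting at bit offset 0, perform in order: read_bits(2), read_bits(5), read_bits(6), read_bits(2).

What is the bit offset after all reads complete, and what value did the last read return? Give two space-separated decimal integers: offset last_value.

Answer: 15 3

Derivation:
Read 1: bits[0:2] width=2 -> value=1 (bin 01); offset now 2 = byte 0 bit 2; 22 bits remain
Read 2: bits[2:7] width=5 -> value=17 (bin 10001); offset now 7 = byte 0 bit 7; 17 bits remain
Read 3: bits[7:13] width=6 -> value=50 (bin 110010); offset now 13 = byte 1 bit 5; 11 bits remain
Read 4: bits[13:15] width=2 -> value=3 (bin 11); offset now 15 = byte 1 bit 7; 9 bits remain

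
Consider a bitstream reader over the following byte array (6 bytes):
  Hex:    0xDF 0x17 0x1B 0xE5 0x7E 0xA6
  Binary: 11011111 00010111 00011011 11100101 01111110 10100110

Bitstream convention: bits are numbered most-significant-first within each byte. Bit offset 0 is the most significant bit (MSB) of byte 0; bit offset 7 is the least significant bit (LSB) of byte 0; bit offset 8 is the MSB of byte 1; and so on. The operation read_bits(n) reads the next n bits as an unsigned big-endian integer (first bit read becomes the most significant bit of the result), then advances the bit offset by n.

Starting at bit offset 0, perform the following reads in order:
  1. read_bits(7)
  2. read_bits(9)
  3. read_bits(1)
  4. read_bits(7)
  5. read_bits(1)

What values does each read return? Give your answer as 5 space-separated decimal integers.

Read 1: bits[0:7] width=7 -> value=111 (bin 1101111); offset now 7 = byte 0 bit 7; 41 bits remain
Read 2: bits[7:16] width=9 -> value=279 (bin 100010111); offset now 16 = byte 2 bit 0; 32 bits remain
Read 3: bits[16:17] width=1 -> value=0 (bin 0); offset now 17 = byte 2 bit 1; 31 bits remain
Read 4: bits[17:24] width=7 -> value=27 (bin 0011011); offset now 24 = byte 3 bit 0; 24 bits remain
Read 5: bits[24:25] width=1 -> value=1 (bin 1); offset now 25 = byte 3 bit 1; 23 bits remain

Answer: 111 279 0 27 1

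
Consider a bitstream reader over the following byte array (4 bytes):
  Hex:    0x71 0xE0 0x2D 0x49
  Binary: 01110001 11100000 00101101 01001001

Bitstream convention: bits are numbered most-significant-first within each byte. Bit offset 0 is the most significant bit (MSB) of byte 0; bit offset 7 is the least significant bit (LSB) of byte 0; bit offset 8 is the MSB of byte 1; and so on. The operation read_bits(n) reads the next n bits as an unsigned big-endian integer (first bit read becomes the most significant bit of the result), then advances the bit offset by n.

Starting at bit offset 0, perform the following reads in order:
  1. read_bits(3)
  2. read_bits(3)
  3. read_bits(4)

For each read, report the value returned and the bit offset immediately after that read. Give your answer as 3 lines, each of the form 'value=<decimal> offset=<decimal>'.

Read 1: bits[0:3] width=3 -> value=3 (bin 011); offset now 3 = byte 0 bit 3; 29 bits remain
Read 2: bits[3:6] width=3 -> value=4 (bin 100); offset now 6 = byte 0 bit 6; 26 bits remain
Read 3: bits[6:10] width=4 -> value=7 (bin 0111); offset now 10 = byte 1 bit 2; 22 bits remain

Answer: value=3 offset=3
value=4 offset=6
value=7 offset=10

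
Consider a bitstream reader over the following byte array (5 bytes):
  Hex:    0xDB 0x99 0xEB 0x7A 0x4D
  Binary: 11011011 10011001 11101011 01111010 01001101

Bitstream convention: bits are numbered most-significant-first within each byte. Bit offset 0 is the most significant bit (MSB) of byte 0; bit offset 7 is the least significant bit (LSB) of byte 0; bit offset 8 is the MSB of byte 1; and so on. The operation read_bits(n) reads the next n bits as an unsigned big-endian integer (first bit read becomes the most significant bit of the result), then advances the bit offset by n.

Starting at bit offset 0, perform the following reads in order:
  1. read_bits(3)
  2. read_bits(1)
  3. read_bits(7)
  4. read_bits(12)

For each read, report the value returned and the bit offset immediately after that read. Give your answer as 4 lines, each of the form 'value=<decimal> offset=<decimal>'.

Read 1: bits[0:3] width=3 -> value=6 (bin 110); offset now 3 = byte 0 bit 3; 37 bits remain
Read 2: bits[3:4] width=1 -> value=1 (bin 1); offset now 4 = byte 0 bit 4; 36 bits remain
Read 3: bits[4:11] width=7 -> value=92 (bin 1011100); offset now 11 = byte 1 bit 3; 29 bits remain
Read 4: bits[11:23] width=12 -> value=3317 (bin 110011110101); offset now 23 = byte 2 bit 7; 17 bits remain

Answer: value=6 offset=3
value=1 offset=4
value=92 offset=11
value=3317 offset=23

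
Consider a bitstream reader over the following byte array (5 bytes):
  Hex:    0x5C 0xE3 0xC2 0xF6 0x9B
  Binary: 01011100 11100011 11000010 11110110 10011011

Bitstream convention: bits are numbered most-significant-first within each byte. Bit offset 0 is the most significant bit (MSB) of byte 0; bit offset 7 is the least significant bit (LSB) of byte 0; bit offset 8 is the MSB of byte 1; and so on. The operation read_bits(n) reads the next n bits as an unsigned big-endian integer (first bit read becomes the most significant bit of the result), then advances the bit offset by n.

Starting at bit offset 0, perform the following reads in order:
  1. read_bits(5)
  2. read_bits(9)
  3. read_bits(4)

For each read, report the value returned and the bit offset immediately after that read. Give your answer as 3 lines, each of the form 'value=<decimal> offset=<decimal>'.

Answer: value=11 offset=5
value=312 offset=14
value=15 offset=18

Derivation:
Read 1: bits[0:5] width=5 -> value=11 (bin 01011); offset now 5 = byte 0 bit 5; 35 bits remain
Read 2: bits[5:14] width=9 -> value=312 (bin 100111000); offset now 14 = byte 1 bit 6; 26 bits remain
Read 3: bits[14:18] width=4 -> value=15 (bin 1111); offset now 18 = byte 2 bit 2; 22 bits remain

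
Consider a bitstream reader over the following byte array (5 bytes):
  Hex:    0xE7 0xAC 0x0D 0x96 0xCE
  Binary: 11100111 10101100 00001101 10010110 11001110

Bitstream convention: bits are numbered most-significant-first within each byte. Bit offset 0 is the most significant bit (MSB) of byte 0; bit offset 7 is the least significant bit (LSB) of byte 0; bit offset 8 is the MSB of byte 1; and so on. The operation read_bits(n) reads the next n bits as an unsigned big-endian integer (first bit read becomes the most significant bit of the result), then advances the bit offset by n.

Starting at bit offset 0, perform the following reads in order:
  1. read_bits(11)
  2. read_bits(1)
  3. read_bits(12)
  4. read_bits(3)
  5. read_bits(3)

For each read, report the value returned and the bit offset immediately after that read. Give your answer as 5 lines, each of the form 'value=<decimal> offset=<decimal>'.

Read 1: bits[0:11] width=11 -> value=1853 (bin 11100111101); offset now 11 = byte 1 bit 3; 29 bits remain
Read 2: bits[11:12] width=1 -> value=0 (bin 0); offset now 12 = byte 1 bit 4; 28 bits remain
Read 3: bits[12:24] width=12 -> value=3085 (bin 110000001101); offset now 24 = byte 3 bit 0; 16 bits remain
Read 4: bits[24:27] width=3 -> value=4 (bin 100); offset now 27 = byte 3 bit 3; 13 bits remain
Read 5: bits[27:30] width=3 -> value=5 (bin 101); offset now 30 = byte 3 bit 6; 10 bits remain

Answer: value=1853 offset=11
value=0 offset=12
value=3085 offset=24
value=4 offset=27
value=5 offset=30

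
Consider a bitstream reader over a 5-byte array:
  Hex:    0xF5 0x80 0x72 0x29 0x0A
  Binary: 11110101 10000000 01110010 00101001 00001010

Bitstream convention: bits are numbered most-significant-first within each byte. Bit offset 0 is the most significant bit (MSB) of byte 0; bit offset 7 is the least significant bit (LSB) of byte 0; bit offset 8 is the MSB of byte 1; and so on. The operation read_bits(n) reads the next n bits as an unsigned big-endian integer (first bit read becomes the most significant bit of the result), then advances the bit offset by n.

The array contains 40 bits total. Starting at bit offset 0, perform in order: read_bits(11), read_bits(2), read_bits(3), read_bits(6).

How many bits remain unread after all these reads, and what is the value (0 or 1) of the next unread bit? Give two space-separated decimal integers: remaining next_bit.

Answer: 18 1

Derivation:
Read 1: bits[0:11] width=11 -> value=1964 (bin 11110101100); offset now 11 = byte 1 bit 3; 29 bits remain
Read 2: bits[11:13] width=2 -> value=0 (bin 00); offset now 13 = byte 1 bit 5; 27 bits remain
Read 3: bits[13:16] width=3 -> value=0 (bin 000); offset now 16 = byte 2 bit 0; 24 bits remain
Read 4: bits[16:22] width=6 -> value=28 (bin 011100); offset now 22 = byte 2 bit 6; 18 bits remain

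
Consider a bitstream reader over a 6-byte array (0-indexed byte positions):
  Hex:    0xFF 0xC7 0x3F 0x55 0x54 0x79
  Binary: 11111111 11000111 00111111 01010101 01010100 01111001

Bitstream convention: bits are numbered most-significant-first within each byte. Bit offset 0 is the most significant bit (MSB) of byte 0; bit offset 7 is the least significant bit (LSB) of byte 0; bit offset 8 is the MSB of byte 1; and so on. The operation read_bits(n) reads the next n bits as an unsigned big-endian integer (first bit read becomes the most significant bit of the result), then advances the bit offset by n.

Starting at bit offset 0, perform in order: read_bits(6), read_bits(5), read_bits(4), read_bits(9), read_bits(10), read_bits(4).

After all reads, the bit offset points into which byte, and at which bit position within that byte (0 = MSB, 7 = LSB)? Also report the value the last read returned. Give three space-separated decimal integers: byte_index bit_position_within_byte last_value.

Read 1: bits[0:6] width=6 -> value=63 (bin 111111); offset now 6 = byte 0 bit 6; 42 bits remain
Read 2: bits[6:11] width=5 -> value=30 (bin 11110); offset now 11 = byte 1 bit 3; 37 bits remain
Read 3: bits[11:15] width=4 -> value=3 (bin 0011); offset now 15 = byte 1 bit 7; 33 bits remain
Read 4: bits[15:24] width=9 -> value=319 (bin 100111111); offset now 24 = byte 3 bit 0; 24 bits remain
Read 5: bits[24:34] width=10 -> value=341 (bin 0101010101); offset now 34 = byte 4 bit 2; 14 bits remain
Read 6: bits[34:38] width=4 -> value=5 (bin 0101); offset now 38 = byte 4 bit 6; 10 bits remain

Answer: 4 6 5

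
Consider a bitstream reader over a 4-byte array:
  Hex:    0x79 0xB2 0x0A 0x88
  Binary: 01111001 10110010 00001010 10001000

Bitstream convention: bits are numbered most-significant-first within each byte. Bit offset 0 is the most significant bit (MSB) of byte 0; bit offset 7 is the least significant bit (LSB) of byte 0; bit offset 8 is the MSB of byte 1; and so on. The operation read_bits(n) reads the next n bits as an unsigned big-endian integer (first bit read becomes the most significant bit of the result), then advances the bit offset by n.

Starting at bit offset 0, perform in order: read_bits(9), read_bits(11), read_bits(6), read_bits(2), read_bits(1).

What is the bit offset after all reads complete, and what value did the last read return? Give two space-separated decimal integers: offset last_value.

Read 1: bits[0:9] width=9 -> value=243 (bin 011110011); offset now 9 = byte 1 bit 1; 23 bits remain
Read 2: bits[9:20] width=11 -> value=800 (bin 01100100000); offset now 20 = byte 2 bit 4; 12 bits remain
Read 3: bits[20:26] width=6 -> value=42 (bin 101010); offset now 26 = byte 3 bit 2; 6 bits remain
Read 4: bits[26:28] width=2 -> value=0 (bin 00); offset now 28 = byte 3 bit 4; 4 bits remain
Read 5: bits[28:29] width=1 -> value=1 (bin 1); offset now 29 = byte 3 bit 5; 3 bits remain

Answer: 29 1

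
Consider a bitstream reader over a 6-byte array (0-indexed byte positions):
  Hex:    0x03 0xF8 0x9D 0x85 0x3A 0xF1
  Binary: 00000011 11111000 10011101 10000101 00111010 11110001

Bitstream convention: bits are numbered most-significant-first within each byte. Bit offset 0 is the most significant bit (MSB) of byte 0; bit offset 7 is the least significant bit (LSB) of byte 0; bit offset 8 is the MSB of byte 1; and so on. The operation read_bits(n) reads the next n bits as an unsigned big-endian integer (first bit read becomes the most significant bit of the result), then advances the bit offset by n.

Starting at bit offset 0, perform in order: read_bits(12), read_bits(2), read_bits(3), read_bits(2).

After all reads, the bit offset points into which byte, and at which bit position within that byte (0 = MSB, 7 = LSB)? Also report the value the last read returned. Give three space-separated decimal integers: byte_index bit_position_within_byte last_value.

Answer: 2 3 0

Derivation:
Read 1: bits[0:12] width=12 -> value=63 (bin 000000111111); offset now 12 = byte 1 bit 4; 36 bits remain
Read 2: bits[12:14] width=2 -> value=2 (bin 10); offset now 14 = byte 1 bit 6; 34 bits remain
Read 3: bits[14:17] width=3 -> value=1 (bin 001); offset now 17 = byte 2 bit 1; 31 bits remain
Read 4: bits[17:19] width=2 -> value=0 (bin 00); offset now 19 = byte 2 bit 3; 29 bits remain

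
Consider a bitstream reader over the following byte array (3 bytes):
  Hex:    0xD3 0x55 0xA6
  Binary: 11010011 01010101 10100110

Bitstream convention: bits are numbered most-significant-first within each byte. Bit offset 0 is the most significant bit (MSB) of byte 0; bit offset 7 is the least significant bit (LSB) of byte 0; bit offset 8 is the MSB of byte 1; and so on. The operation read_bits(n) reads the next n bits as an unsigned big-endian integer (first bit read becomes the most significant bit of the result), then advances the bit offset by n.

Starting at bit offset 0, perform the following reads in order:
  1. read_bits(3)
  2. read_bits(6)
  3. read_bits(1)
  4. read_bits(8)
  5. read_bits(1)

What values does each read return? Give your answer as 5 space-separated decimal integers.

Read 1: bits[0:3] width=3 -> value=6 (bin 110); offset now 3 = byte 0 bit 3; 21 bits remain
Read 2: bits[3:9] width=6 -> value=38 (bin 100110); offset now 9 = byte 1 bit 1; 15 bits remain
Read 3: bits[9:10] width=1 -> value=1 (bin 1); offset now 10 = byte 1 bit 2; 14 bits remain
Read 4: bits[10:18] width=8 -> value=86 (bin 01010110); offset now 18 = byte 2 bit 2; 6 bits remain
Read 5: bits[18:19] width=1 -> value=1 (bin 1); offset now 19 = byte 2 bit 3; 5 bits remain

Answer: 6 38 1 86 1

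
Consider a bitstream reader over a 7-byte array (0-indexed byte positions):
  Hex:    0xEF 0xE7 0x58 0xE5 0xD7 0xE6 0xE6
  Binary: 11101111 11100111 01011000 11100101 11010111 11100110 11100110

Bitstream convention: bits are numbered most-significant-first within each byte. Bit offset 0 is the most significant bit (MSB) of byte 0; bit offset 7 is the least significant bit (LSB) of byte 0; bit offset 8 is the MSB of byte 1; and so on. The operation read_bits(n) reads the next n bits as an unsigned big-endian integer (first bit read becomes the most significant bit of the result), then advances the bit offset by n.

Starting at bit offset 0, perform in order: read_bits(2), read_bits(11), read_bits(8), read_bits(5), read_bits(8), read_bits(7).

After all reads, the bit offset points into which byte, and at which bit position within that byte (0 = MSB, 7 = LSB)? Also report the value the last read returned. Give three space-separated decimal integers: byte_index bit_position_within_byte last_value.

Answer: 5 1 47

Derivation:
Read 1: bits[0:2] width=2 -> value=3 (bin 11); offset now 2 = byte 0 bit 2; 54 bits remain
Read 2: bits[2:13] width=11 -> value=1532 (bin 10111111100); offset now 13 = byte 1 bit 5; 43 bits remain
Read 3: bits[13:21] width=8 -> value=235 (bin 11101011); offset now 21 = byte 2 bit 5; 35 bits remain
Read 4: bits[21:26] width=5 -> value=3 (bin 00011); offset now 26 = byte 3 bit 2; 30 bits remain
Read 5: bits[26:34] width=8 -> value=151 (bin 10010111); offset now 34 = byte 4 bit 2; 22 bits remain
Read 6: bits[34:41] width=7 -> value=47 (bin 0101111); offset now 41 = byte 5 bit 1; 15 bits remain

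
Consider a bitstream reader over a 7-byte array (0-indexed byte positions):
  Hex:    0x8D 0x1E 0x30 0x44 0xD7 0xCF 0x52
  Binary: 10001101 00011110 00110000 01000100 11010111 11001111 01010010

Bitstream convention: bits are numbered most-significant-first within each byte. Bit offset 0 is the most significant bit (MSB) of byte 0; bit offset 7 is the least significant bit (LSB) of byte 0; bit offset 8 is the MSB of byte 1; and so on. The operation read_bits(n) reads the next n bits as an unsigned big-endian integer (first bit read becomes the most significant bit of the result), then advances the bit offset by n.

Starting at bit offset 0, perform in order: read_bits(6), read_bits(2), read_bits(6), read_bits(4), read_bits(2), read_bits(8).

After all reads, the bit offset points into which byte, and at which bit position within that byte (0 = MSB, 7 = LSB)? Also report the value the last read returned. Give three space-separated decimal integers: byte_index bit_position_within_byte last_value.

Answer: 3 4 4

Derivation:
Read 1: bits[0:6] width=6 -> value=35 (bin 100011); offset now 6 = byte 0 bit 6; 50 bits remain
Read 2: bits[6:8] width=2 -> value=1 (bin 01); offset now 8 = byte 1 bit 0; 48 bits remain
Read 3: bits[8:14] width=6 -> value=7 (bin 000111); offset now 14 = byte 1 bit 6; 42 bits remain
Read 4: bits[14:18] width=4 -> value=8 (bin 1000); offset now 18 = byte 2 bit 2; 38 bits remain
Read 5: bits[18:20] width=2 -> value=3 (bin 11); offset now 20 = byte 2 bit 4; 36 bits remain
Read 6: bits[20:28] width=8 -> value=4 (bin 00000100); offset now 28 = byte 3 bit 4; 28 bits remain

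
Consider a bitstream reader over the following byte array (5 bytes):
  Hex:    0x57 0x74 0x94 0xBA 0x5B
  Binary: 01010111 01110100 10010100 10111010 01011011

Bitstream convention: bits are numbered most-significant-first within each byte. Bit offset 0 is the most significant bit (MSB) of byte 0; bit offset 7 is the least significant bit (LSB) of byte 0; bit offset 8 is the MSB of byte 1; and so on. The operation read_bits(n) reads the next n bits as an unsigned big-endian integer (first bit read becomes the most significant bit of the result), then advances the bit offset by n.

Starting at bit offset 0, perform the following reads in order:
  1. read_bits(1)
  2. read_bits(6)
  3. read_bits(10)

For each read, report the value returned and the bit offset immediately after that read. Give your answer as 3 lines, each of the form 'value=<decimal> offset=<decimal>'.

Answer: value=0 offset=1
value=43 offset=7
value=745 offset=17

Derivation:
Read 1: bits[0:1] width=1 -> value=0 (bin 0); offset now 1 = byte 0 bit 1; 39 bits remain
Read 2: bits[1:7] width=6 -> value=43 (bin 101011); offset now 7 = byte 0 bit 7; 33 bits remain
Read 3: bits[7:17] width=10 -> value=745 (bin 1011101001); offset now 17 = byte 2 bit 1; 23 bits remain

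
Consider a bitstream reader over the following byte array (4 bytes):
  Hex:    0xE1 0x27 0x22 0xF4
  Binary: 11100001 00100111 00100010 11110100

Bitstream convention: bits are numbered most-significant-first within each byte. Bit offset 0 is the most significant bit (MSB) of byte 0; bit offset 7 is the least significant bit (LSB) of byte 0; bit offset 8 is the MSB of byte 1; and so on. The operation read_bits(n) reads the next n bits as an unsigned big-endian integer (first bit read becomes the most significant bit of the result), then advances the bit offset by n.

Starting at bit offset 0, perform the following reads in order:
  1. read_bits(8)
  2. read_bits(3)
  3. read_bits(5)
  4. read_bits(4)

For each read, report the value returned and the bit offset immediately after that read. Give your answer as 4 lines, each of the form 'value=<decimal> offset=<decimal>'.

Read 1: bits[0:8] width=8 -> value=225 (bin 11100001); offset now 8 = byte 1 bit 0; 24 bits remain
Read 2: bits[8:11] width=3 -> value=1 (bin 001); offset now 11 = byte 1 bit 3; 21 bits remain
Read 3: bits[11:16] width=5 -> value=7 (bin 00111); offset now 16 = byte 2 bit 0; 16 bits remain
Read 4: bits[16:20] width=4 -> value=2 (bin 0010); offset now 20 = byte 2 bit 4; 12 bits remain

Answer: value=225 offset=8
value=1 offset=11
value=7 offset=16
value=2 offset=20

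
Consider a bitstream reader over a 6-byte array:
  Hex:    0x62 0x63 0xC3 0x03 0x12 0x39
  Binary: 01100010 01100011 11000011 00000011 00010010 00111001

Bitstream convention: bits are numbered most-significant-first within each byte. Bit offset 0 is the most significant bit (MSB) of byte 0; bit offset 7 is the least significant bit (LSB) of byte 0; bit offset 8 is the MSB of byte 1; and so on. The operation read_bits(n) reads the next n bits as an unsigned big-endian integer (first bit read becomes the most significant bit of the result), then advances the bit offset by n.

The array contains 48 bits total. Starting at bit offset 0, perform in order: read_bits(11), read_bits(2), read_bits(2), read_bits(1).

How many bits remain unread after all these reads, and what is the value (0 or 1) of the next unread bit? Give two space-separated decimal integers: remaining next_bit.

Read 1: bits[0:11] width=11 -> value=787 (bin 01100010011); offset now 11 = byte 1 bit 3; 37 bits remain
Read 2: bits[11:13] width=2 -> value=0 (bin 00); offset now 13 = byte 1 bit 5; 35 bits remain
Read 3: bits[13:15] width=2 -> value=1 (bin 01); offset now 15 = byte 1 bit 7; 33 bits remain
Read 4: bits[15:16] width=1 -> value=1 (bin 1); offset now 16 = byte 2 bit 0; 32 bits remain

Answer: 32 1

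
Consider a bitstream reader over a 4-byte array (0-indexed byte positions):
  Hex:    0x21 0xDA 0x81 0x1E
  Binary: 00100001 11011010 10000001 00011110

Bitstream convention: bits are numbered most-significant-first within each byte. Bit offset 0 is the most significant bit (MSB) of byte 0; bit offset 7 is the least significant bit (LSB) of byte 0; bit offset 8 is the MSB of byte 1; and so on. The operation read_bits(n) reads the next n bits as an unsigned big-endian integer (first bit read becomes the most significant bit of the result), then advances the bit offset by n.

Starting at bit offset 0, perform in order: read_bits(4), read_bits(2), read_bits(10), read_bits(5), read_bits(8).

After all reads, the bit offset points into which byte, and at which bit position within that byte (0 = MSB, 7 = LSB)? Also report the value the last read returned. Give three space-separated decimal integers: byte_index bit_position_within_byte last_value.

Answer: 3 5 35

Derivation:
Read 1: bits[0:4] width=4 -> value=2 (bin 0010); offset now 4 = byte 0 bit 4; 28 bits remain
Read 2: bits[4:6] width=2 -> value=0 (bin 00); offset now 6 = byte 0 bit 6; 26 bits remain
Read 3: bits[6:16] width=10 -> value=474 (bin 0111011010); offset now 16 = byte 2 bit 0; 16 bits remain
Read 4: bits[16:21] width=5 -> value=16 (bin 10000); offset now 21 = byte 2 bit 5; 11 bits remain
Read 5: bits[21:29] width=8 -> value=35 (bin 00100011); offset now 29 = byte 3 bit 5; 3 bits remain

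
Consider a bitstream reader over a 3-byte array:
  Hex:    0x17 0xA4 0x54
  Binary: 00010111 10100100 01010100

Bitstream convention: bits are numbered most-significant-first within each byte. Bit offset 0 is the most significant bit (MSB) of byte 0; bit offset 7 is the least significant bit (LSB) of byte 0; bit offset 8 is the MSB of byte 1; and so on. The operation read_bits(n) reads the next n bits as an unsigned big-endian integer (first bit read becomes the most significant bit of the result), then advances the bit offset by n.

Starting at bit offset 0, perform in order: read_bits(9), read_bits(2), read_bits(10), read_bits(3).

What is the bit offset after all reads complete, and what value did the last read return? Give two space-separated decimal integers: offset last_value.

Answer: 24 4

Derivation:
Read 1: bits[0:9] width=9 -> value=47 (bin 000101111); offset now 9 = byte 1 bit 1; 15 bits remain
Read 2: bits[9:11] width=2 -> value=1 (bin 01); offset now 11 = byte 1 bit 3; 13 bits remain
Read 3: bits[11:21] width=10 -> value=138 (bin 0010001010); offset now 21 = byte 2 bit 5; 3 bits remain
Read 4: bits[21:24] width=3 -> value=4 (bin 100); offset now 24 = byte 3 bit 0; 0 bits remain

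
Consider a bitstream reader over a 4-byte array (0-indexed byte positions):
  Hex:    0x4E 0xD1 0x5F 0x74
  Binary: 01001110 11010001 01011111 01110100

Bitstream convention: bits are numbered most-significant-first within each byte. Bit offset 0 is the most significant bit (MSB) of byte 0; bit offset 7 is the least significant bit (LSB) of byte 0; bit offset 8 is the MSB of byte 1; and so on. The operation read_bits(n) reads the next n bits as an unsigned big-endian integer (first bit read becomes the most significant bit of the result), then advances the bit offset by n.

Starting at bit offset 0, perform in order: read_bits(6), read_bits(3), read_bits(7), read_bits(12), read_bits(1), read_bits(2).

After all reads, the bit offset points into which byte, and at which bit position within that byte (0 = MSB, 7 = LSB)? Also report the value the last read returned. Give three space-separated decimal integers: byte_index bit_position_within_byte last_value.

Read 1: bits[0:6] width=6 -> value=19 (bin 010011); offset now 6 = byte 0 bit 6; 26 bits remain
Read 2: bits[6:9] width=3 -> value=5 (bin 101); offset now 9 = byte 1 bit 1; 23 bits remain
Read 3: bits[9:16] width=7 -> value=81 (bin 1010001); offset now 16 = byte 2 bit 0; 16 bits remain
Read 4: bits[16:28] width=12 -> value=1527 (bin 010111110111); offset now 28 = byte 3 bit 4; 4 bits remain
Read 5: bits[28:29] width=1 -> value=0 (bin 0); offset now 29 = byte 3 bit 5; 3 bits remain
Read 6: bits[29:31] width=2 -> value=2 (bin 10); offset now 31 = byte 3 bit 7; 1 bits remain

Answer: 3 7 2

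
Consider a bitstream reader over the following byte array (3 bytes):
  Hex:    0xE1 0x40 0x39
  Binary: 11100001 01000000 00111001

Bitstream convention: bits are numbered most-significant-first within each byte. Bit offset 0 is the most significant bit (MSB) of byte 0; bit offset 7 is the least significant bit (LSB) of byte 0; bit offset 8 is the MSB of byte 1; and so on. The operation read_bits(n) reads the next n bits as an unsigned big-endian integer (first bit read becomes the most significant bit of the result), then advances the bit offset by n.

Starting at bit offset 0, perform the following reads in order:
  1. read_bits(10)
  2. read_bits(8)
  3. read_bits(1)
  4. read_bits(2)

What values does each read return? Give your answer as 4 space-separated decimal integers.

Answer: 901 0 1 3

Derivation:
Read 1: bits[0:10] width=10 -> value=901 (bin 1110000101); offset now 10 = byte 1 bit 2; 14 bits remain
Read 2: bits[10:18] width=8 -> value=0 (bin 00000000); offset now 18 = byte 2 bit 2; 6 bits remain
Read 3: bits[18:19] width=1 -> value=1 (bin 1); offset now 19 = byte 2 bit 3; 5 bits remain
Read 4: bits[19:21] width=2 -> value=3 (bin 11); offset now 21 = byte 2 bit 5; 3 bits remain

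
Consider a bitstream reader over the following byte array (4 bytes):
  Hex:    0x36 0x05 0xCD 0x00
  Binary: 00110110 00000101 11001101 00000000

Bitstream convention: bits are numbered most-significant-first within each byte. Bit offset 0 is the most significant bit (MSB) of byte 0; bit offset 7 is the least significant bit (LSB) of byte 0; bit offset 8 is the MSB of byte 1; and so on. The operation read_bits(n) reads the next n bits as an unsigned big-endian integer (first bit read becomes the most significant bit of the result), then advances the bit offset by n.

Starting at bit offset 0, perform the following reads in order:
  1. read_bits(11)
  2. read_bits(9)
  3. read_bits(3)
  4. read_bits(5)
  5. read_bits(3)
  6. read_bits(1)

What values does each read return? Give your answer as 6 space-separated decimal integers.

Answer: 432 92 6 16 0 0

Derivation:
Read 1: bits[0:11] width=11 -> value=432 (bin 00110110000); offset now 11 = byte 1 bit 3; 21 bits remain
Read 2: bits[11:20] width=9 -> value=92 (bin 001011100); offset now 20 = byte 2 bit 4; 12 bits remain
Read 3: bits[20:23] width=3 -> value=6 (bin 110); offset now 23 = byte 2 bit 7; 9 bits remain
Read 4: bits[23:28] width=5 -> value=16 (bin 10000); offset now 28 = byte 3 bit 4; 4 bits remain
Read 5: bits[28:31] width=3 -> value=0 (bin 000); offset now 31 = byte 3 bit 7; 1 bits remain
Read 6: bits[31:32] width=1 -> value=0 (bin 0); offset now 32 = byte 4 bit 0; 0 bits remain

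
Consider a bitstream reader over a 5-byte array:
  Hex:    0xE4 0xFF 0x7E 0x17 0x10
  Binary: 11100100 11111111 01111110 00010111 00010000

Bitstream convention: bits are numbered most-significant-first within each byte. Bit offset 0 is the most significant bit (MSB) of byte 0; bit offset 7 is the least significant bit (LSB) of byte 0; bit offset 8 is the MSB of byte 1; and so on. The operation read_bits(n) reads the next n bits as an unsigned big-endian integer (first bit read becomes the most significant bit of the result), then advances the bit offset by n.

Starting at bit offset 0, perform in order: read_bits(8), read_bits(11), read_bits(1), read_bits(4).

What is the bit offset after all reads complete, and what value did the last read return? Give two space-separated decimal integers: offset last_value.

Answer: 24 14

Derivation:
Read 1: bits[0:8] width=8 -> value=228 (bin 11100100); offset now 8 = byte 1 bit 0; 32 bits remain
Read 2: bits[8:19] width=11 -> value=2043 (bin 11111111011); offset now 19 = byte 2 bit 3; 21 bits remain
Read 3: bits[19:20] width=1 -> value=1 (bin 1); offset now 20 = byte 2 bit 4; 20 bits remain
Read 4: bits[20:24] width=4 -> value=14 (bin 1110); offset now 24 = byte 3 bit 0; 16 bits remain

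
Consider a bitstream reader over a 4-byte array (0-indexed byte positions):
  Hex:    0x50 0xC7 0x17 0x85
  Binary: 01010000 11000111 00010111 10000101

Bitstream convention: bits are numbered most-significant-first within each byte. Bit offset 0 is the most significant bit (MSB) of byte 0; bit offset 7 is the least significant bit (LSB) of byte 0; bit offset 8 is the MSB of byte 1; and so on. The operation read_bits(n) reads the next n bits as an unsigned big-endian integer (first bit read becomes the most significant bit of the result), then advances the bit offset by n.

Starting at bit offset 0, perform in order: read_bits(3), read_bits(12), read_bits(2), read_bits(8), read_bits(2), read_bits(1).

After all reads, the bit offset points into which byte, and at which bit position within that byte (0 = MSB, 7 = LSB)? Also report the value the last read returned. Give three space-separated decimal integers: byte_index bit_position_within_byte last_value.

Read 1: bits[0:3] width=3 -> value=2 (bin 010); offset now 3 = byte 0 bit 3; 29 bits remain
Read 2: bits[3:15] width=12 -> value=2147 (bin 100001100011); offset now 15 = byte 1 bit 7; 17 bits remain
Read 3: bits[15:17] width=2 -> value=2 (bin 10); offset now 17 = byte 2 bit 1; 15 bits remain
Read 4: bits[17:25] width=8 -> value=47 (bin 00101111); offset now 25 = byte 3 bit 1; 7 bits remain
Read 5: bits[25:27] width=2 -> value=0 (bin 00); offset now 27 = byte 3 bit 3; 5 bits remain
Read 6: bits[27:28] width=1 -> value=0 (bin 0); offset now 28 = byte 3 bit 4; 4 bits remain

Answer: 3 4 0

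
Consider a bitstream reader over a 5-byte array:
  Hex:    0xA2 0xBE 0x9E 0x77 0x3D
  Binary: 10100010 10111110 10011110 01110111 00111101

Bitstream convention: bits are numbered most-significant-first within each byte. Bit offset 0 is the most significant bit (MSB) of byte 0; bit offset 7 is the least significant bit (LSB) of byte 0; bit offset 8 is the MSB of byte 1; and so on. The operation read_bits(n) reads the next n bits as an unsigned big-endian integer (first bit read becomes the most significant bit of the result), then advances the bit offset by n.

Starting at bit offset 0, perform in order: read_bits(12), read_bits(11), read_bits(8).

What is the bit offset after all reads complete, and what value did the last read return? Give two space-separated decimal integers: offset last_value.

Read 1: bits[0:12] width=12 -> value=2603 (bin 101000101011); offset now 12 = byte 1 bit 4; 28 bits remain
Read 2: bits[12:23] width=11 -> value=1871 (bin 11101001111); offset now 23 = byte 2 bit 7; 17 bits remain
Read 3: bits[23:31] width=8 -> value=59 (bin 00111011); offset now 31 = byte 3 bit 7; 9 bits remain

Answer: 31 59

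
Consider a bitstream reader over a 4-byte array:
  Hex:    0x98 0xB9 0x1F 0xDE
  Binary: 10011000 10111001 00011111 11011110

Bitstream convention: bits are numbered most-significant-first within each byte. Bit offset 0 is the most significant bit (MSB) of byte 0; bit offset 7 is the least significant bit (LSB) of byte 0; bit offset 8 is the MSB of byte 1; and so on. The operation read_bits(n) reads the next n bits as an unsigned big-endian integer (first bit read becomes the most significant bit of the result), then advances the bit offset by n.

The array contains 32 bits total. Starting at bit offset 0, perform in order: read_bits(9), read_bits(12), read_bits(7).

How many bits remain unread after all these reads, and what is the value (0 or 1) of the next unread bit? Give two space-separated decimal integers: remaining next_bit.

Read 1: bits[0:9] width=9 -> value=305 (bin 100110001); offset now 9 = byte 1 bit 1; 23 bits remain
Read 2: bits[9:21] width=12 -> value=1827 (bin 011100100011); offset now 21 = byte 2 bit 5; 11 bits remain
Read 3: bits[21:28] width=7 -> value=125 (bin 1111101); offset now 28 = byte 3 bit 4; 4 bits remain

Answer: 4 1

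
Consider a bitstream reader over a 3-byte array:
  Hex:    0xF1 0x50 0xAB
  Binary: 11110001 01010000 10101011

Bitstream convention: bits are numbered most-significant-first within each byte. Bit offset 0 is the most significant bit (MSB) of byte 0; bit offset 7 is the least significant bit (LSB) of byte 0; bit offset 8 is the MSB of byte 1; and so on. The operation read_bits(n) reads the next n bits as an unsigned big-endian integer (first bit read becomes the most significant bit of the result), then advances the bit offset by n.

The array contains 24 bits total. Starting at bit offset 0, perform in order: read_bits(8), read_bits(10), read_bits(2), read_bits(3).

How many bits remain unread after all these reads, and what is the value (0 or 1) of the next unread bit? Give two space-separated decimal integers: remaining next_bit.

Answer: 1 1

Derivation:
Read 1: bits[0:8] width=8 -> value=241 (bin 11110001); offset now 8 = byte 1 bit 0; 16 bits remain
Read 2: bits[8:18] width=10 -> value=322 (bin 0101000010); offset now 18 = byte 2 bit 2; 6 bits remain
Read 3: bits[18:20] width=2 -> value=2 (bin 10); offset now 20 = byte 2 bit 4; 4 bits remain
Read 4: bits[20:23] width=3 -> value=5 (bin 101); offset now 23 = byte 2 bit 7; 1 bits remain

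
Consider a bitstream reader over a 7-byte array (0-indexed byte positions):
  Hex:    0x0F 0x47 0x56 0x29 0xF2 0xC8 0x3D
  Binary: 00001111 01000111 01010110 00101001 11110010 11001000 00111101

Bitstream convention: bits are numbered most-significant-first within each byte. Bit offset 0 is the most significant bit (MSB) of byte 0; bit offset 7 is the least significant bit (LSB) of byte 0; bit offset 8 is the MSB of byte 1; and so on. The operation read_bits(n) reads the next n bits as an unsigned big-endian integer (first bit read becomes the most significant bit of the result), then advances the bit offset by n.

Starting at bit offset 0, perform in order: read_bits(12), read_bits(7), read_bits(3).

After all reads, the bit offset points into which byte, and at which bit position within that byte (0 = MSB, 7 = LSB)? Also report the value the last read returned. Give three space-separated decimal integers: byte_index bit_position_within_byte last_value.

Read 1: bits[0:12] width=12 -> value=244 (bin 000011110100); offset now 12 = byte 1 bit 4; 44 bits remain
Read 2: bits[12:19] width=7 -> value=58 (bin 0111010); offset now 19 = byte 2 bit 3; 37 bits remain
Read 3: bits[19:22] width=3 -> value=5 (bin 101); offset now 22 = byte 2 bit 6; 34 bits remain

Answer: 2 6 5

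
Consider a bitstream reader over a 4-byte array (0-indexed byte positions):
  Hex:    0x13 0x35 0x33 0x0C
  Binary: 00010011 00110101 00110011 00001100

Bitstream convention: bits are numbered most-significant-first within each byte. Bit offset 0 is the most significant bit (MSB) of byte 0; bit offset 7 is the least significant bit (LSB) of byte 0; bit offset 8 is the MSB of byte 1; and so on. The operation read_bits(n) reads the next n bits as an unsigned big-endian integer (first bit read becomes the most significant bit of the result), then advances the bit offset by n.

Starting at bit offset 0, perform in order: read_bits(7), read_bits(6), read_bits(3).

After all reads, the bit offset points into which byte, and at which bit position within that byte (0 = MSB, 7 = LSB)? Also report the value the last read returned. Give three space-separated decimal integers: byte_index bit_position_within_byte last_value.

Answer: 2 0 5

Derivation:
Read 1: bits[0:7] width=7 -> value=9 (bin 0001001); offset now 7 = byte 0 bit 7; 25 bits remain
Read 2: bits[7:13] width=6 -> value=38 (bin 100110); offset now 13 = byte 1 bit 5; 19 bits remain
Read 3: bits[13:16] width=3 -> value=5 (bin 101); offset now 16 = byte 2 bit 0; 16 bits remain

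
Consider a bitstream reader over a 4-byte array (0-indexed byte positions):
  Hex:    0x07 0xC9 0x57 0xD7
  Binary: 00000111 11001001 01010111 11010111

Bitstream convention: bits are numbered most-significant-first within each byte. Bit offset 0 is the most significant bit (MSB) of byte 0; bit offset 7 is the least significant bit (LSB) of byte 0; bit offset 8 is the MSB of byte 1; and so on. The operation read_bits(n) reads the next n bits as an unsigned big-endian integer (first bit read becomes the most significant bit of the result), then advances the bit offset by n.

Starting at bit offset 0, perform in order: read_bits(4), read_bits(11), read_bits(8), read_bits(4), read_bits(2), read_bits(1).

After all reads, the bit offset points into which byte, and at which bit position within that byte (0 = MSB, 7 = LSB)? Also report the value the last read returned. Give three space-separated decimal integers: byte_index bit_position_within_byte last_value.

Read 1: bits[0:4] width=4 -> value=0 (bin 0000); offset now 4 = byte 0 bit 4; 28 bits remain
Read 2: bits[4:15] width=11 -> value=996 (bin 01111100100); offset now 15 = byte 1 bit 7; 17 bits remain
Read 3: bits[15:23] width=8 -> value=171 (bin 10101011); offset now 23 = byte 2 bit 7; 9 bits remain
Read 4: bits[23:27] width=4 -> value=14 (bin 1110); offset now 27 = byte 3 bit 3; 5 bits remain
Read 5: bits[27:29] width=2 -> value=2 (bin 10); offset now 29 = byte 3 bit 5; 3 bits remain
Read 6: bits[29:30] width=1 -> value=1 (bin 1); offset now 30 = byte 3 bit 6; 2 bits remain

Answer: 3 6 1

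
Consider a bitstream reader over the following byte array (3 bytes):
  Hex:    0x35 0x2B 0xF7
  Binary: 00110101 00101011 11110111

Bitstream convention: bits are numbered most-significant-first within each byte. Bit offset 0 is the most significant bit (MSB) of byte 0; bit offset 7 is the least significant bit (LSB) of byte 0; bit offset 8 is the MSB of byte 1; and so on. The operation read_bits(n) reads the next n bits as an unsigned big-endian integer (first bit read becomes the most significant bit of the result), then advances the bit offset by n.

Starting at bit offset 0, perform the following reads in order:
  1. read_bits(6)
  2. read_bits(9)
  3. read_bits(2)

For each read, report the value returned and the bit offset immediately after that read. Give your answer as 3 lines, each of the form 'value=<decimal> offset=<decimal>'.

Answer: value=13 offset=6
value=149 offset=15
value=3 offset=17

Derivation:
Read 1: bits[0:6] width=6 -> value=13 (bin 001101); offset now 6 = byte 0 bit 6; 18 bits remain
Read 2: bits[6:15] width=9 -> value=149 (bin 010010101); offset now 15 = byte 1 bit 7; 9 bits remain
Read 3: bits[15:17] width=2 -> value=3 (bin 11); offset now 17 = byte 2 bit 1; 7 bits remain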